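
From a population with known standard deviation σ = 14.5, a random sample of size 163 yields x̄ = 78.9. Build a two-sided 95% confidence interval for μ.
(76.67, 81.13)

z-interval (σ known):
z* = 1.960 for 95% confidence

Margin of error = z* · σ/√n = 1.960 · 14.5/√163 = 2.23

CI: (78.9 - 2.23, 78.9 + 2.23) = (76.67, 81.13)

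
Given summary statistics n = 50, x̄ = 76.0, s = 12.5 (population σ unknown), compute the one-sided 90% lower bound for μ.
μ ≥ 73.70

Lower bound (one-sided):
t* = 1.299 (one-sided for 90%)
Lower bound = x̄ - t* · s/√n = 76.0 - 1.299 · 12.5/√50 = 73.70

We are 90% confident that μ ≥ 73.70.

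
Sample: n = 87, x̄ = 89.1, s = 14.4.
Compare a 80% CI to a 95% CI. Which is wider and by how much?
95% CI is wider by 2.15

df = 86
80% CI: t* = 1.291, (87.11, 91.09), width = 2 · t* · s/√n = 3.99
95% CI: t* = 1.988, (86.03, 92.17), width = 2 · t* · s/√n = 6.14

The 95% CI is wider by 6.14 - 3.99 = 2.15.
Higher confidence requires a wider interval.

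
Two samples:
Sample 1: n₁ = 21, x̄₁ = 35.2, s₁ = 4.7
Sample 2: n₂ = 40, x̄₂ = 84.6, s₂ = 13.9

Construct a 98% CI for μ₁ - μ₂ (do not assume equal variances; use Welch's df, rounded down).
(-55.22, -43.58)

Difference: x̄₁ - x̄₂ = -49.40
SE = √(s₁²/n₁ + s₂²/n₂) = √(4.7²/21 + 13.9²/40) = 2.4253
df = 52.94 → 52 (Welch–Satterthwaite, rounded down)
t* = 2.400

CI: -49.40 ± 2.400 · 2.4253 = -49.40 ± 5.82 = (-55.22, -43.58)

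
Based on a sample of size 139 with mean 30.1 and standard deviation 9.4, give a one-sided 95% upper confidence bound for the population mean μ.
μ ≤ 31.42

Upper bound (one-sided):
t* = 1.656 (one-sided for 95%)
Upper bound = x̄ + t* · s/√n = 30.1 + 1.656 · 9.4/√139 = 31.42

We are 95% confident that μ ≤ 31.42.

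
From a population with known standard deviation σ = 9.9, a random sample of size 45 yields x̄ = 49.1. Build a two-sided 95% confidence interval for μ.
(46.21, 51.99)

z-interval (σ known):
z* = 1.960 for 95% confidence

Margin of error = z* · σ/√n = 1.960 · 9.9/√45 = 2.89

CI: (49.1 - 2.89, 49.1 + 2.89) = (46.21, 51.99)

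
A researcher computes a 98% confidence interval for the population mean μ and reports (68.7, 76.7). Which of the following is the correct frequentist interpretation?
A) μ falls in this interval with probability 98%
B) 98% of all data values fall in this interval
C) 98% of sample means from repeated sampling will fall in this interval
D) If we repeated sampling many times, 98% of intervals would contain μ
D

A) Wrong — μ is fixed; the randomness lives in the interval, not in μ.
B) Wrong — a CI is about the parameter μ, not individual data values.
C) Wrong — coverage applies to intervals containing μ, not to future x̄ values.
D) Correct — this is the frequentist long-run coverage interpretation.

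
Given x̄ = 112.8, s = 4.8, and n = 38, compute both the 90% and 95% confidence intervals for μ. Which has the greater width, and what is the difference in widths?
95% CI is wider by 0.53

df = 37
90% CI: t* = 1.687, (111.49, 114.11), width = 2 · t* · s/√n = 2.63
95% CI: t* = 2.026, (111.22, 114.38), width = 2 · t* · s/√n = 3.16

The 95% CI is wider by 3.16 - 2.63 = 0.53.
Higher confidence requires a wider interval.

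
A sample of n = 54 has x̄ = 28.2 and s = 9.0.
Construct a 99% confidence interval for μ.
(24.93, 31.47)

t-interval (σ unknown):
df = n - 1 = 53
t* = 2.672 for 99% confidence

Margin of error = t* · s/√n = 2.672 · 9.0/√54 = 3.27

CI: (24.93, 31.47)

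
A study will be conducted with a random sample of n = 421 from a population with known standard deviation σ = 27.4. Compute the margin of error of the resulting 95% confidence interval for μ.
Margin of error = 2.62

Margin of error = z* · σ/√n
= 1.960 · 27.4/√421
= 1.960 · 27.4/20.5183
= 2.62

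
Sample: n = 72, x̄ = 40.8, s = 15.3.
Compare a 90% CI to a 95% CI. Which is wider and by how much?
95% CI is wider by 1.18

df = 71
90% CI: t* = 1.667, (37.79, 43.81), width = 2 · t* · s/√n = 6.01
95% CI: t* = 1.994, (37.20, 44.40), width = 2 · t* · s/√n = 7.19

The 95% CI is wider by 7.19 - 6.01 = 1.18.
Higher confidence requires a wider interval.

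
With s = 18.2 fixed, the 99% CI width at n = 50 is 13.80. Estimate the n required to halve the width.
n ≈ 200

CI width ∝ 1/√n
To reduce width by factor 2, need √n to grow by 2 → need 2² = 4 times as many samples.

Current: n = 50, width = 13.80
New: n = 200, width ≈ 6.69

Width reduced by factor of 13.80/6.69 = 2.06.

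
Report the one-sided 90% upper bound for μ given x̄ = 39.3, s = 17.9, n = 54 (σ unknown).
μ ≤ 42.46

Upper bound (one-sided):
t* = 1.298 (one-sided for 90%)
Upper bound = x̄ + t* · s/√n = 39.3 + 1.298 · 17.9/√54 = 42.46

We are 90% confident that μ ≤ 42.46.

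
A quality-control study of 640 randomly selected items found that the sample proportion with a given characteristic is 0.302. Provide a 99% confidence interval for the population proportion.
(0.255, 0.349)

Proportion CI:
SE = √(p̂(1-p̂)/n) = √(0.302 · 0.698 / 640) = 0.01815

z* = 2.576
Margin = z* · SE = 2.576 · 0.01815 = 0.0468

CI: 0.302 ± 0.0468 = (0.255, 0.349)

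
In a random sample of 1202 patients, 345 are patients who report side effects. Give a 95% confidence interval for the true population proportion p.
(0.261, 0.313)

Proportion CI:
p̂ = 345/1202 = 0.28702
SE = √(p̂(1-p̂)/n) = √(0.28702 · 0.71298 / 1202) = 0.01305

z* = 1.960
Margin = z* · SE = 1.960 · 0.01305 = 0.0256

CI: 0.28702 ± 0.0256 = (0.261, 0.313)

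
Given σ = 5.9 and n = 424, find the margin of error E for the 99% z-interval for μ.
Margin of error = 0.74

Margin of error = z* · σ/√n
= 2.576 · 5.9/√424
= 2.576 · 5.9/20.5913
= 0.74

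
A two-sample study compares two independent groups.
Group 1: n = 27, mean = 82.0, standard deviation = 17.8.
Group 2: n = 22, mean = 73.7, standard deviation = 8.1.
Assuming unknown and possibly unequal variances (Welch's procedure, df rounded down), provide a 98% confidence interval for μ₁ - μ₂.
(-1.03, 17.63)

Difference: x̄₁ - x̄₂ = 8.30
SE = √(s₁²/n₁ + s₂²/n₂) = √(17.8²/27 + 8.1²/22) = 3.8363
df = 37.87 → 37 (Welch–Satterthwaite, rounded down)
t* = 2.431

CI: 8.30 ± 2.431 · 3.8363 = 8.30 ± 9.33 = (-1.03, 17.63)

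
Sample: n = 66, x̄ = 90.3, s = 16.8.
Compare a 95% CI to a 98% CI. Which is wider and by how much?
98% CI is wider by 1.60

df = 65
95% CI: t* = 1.997, (86.17, 94.43), width = 2 · t* · s/√n = 8.26
98% CI: t* = 2.385, (85.37, 95.23), width = 2 · t* · s/√n = 9.86

The 98% CI is wider by 9.86 - 8.26 = 1.60.
Higher confidence requires a wider interval.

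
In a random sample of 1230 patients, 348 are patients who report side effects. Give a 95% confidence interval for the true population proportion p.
(0.258, 0.308)

Proportion CI:
p̂ = 348/1230 = 0.28293
SE = √(p̂(1-p̂)/n) = √(0.28293 · 0.71707 / 1230) = 0.01284

z* = 1.960
Margin = z* · SE = 1.960 · 0.01284 = 0.0252

CI: 0.28293 ± 0.0252 = (0.258, 0.308)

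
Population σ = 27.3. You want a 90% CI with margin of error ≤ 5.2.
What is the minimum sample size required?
n ≥ 75

For margin E ≤ 5.2:
n ≥ (z* · σ / E)²
n ≥ (1.645 · 27.3 / 5.2)²
n ≥ 74.58

Minimum n = 75 (rounding up)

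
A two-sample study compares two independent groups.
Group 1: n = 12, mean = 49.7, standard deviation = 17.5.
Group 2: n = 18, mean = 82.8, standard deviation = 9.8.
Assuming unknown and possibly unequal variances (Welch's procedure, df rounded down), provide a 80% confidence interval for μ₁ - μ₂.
(-40.55, -25.65)

Difference: x̄₁ - x̄₂ = -33.10
SE = √(s₁²/n₁ + s₂²/n₂) = √(17.5²/12 + 9.8²/18) = 5.5549
df = 15.64 → 15 (Welch–Satterthwaite, rounded down)
t* = 1.341

CI: -33.10 ± 1.341 · 5.5549 = -33.10 ± 7.45 = (-40.55, -25.65)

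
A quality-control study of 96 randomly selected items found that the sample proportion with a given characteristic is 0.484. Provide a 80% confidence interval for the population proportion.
(0.419, 0.549)

Proportion CI:
SE = √(p̂(1-p̂)/n) = √(0.484 · 0.516 / 96) = 0.05100

z* = 1.282
Margin = z* · SE = 1.282 · 0.05100 = 0.0654

CI: 0.484 ± 0.0654 = (0.419, 0.549)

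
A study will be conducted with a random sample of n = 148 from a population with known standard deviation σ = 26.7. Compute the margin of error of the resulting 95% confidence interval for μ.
Margin of error = 4.30

Margin of error = z* · σ/√n
= 1.960 · 26.7/√148
= 1.960 · 26.7/12.1655
= 4.30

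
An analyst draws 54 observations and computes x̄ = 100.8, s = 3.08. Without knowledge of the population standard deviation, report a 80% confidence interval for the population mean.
(100.26, 101.34)

t-interval (σ unknown):
df = n - 1 = 53
t* = 1.298 for 80% confidence

Margin of error = t* · s/√n = 1.298 · 3.08/√54 = 0.54

CI: (100.26, 101.34)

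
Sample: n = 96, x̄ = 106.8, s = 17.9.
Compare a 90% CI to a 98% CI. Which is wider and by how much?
98% CI is wider by 2.57

df = 95
90% CI: t* = 1.661, (103.77, 109.83), width = 2 · t* · s/√n = 6.07
98% CI: t* = 2.366, (102.48, 111.12), width = 2 · t* · s/√n = 8.64

The 98% CI is wider by 8.64 - 6.07 = 2.57.
Higher confidence requires a wider interval.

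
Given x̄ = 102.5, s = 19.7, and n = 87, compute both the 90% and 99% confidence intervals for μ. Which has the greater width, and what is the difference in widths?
99% CI is wider by 4.11

df = 86
90% CI: t* = 1.663, (98.99, 106.01), width = 2 · t* · s/√n = 7.02
99% CI: t* = 2.634, (96.94, 108.06), width = 2 · t* · s/√n = 11.13

The 99% CI is wider by 11.13 - 7.02 = 4.11.
Higher confidence requires a wider interval.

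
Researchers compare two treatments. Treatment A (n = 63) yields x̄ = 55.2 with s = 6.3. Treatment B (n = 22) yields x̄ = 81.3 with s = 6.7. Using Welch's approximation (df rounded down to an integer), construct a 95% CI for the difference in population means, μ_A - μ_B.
(-29.42, -22.78)

Difference: x̄₁ - x̄₂ = -26.10
SE = √(s₁²/n₁ + s₂²/n₂) = √(6.3²/63 + 6.7²/22) = 1.6342
df = 34.84 → 34 (Welch–Satterthwaite, rounded down)
t* = 2.032

CI: -26.10 ± 2.032 · 1.6342 = -26.10 ± 3.32 = (-29.42, -22.78)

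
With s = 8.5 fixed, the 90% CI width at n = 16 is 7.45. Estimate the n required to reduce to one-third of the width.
n ≈ 144

CI width ∝ 1/√n
To reduce width by factor 3, need √n to grow by 3 → need 3² = 9 times as many samples.

Current: n = 16, width = 7.45
New: n = 144, width ≈ 2.35

Width reduced by factor of 7.45/2.35 = 3.17.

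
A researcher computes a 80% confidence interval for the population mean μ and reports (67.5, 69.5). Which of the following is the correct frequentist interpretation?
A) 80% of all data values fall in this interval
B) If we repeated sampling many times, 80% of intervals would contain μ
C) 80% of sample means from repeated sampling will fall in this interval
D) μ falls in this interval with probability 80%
B

A) Wrong — a CI is about the parameter μ, not individual data values.
B) Correct — this is the frequentist long-run coverage interpretation.
C) Wrong — coverage applies to intervals containing μ, not to future x̄ values.
D) Wrong — μ is fixed; the randomness lives in the interval, not in μ.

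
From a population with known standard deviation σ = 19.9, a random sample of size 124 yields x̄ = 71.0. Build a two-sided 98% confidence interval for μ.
(66.84, 75.16)

z-interval (σ known):
z* = 2.326 for 98% confidence

Margin of error = z* · σ/√n = 2.326 · 19.9/√124 = 4.16

CI: (71.0 - 4.16, 71.0 + 4.16) = (66.84, 75.16)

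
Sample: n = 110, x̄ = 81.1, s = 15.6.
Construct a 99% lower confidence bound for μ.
μ ≥ 77.59

Lower bound (one-sided):
t* = 2.361 (one-sided for 99%)
Lower bound = x̄ - t* · s/√n = 81.1 - 2.361 · 15.6/√110 = 77.59

We are 99% confident that μ ≥ 77.59.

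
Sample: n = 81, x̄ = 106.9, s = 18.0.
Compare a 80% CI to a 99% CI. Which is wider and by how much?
99% CI is wider by 5.39

df = 80
80% CI: t* = 1.292, (104.32, 109.48), width = 2 · t* · s/√n = 5.17
99% CI: t* = 2.639, (101.62, 112.18), width = 2 · t* · s/√n = 10.56

The 99% CI is wider by 10.56 - 5.17 = 5.39.
Higher confidence requires a wider interval.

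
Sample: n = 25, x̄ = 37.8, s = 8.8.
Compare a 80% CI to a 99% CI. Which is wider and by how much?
99% CI is wider by 5.21

df = 24
80% CI: t* = 1.318, (35.48, 40.12), width = 2 · t* · s/√n = 4.64
99% CI: t* = 2.797, (32.88, 42.72), width = 2 · t* · s/√n = 9.85

The 99% CI is wider by 9.85 - 4.64 = 5.21.
Higher confidence requires a wider interval.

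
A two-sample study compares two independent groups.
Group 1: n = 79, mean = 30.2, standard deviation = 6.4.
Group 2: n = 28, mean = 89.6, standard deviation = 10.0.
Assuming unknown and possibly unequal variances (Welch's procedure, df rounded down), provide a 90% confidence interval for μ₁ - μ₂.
(-62.82, -55.98)

Difference: x̄₁ - x̄₂ = -59.40
SE = √(s₁²/n₁ + s₂²/n₂) = √(6.4²/79 + 10.0²/28) = 2.0224
df = 35.15 → 35 (Welch–Satterthwaite, rounded down)
t* = 1.690

CI: -59.40 ± 1.690 · 2.0224 = -59.40 ± 3.42 = (-62.82, -55.98)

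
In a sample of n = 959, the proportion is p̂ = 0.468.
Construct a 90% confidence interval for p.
(0.441, 0.495)

Proportion CI:
SE = √(p̂(1-p̂)/n) = √(0.468 · 0.532 / 959) = 0.01611

z* = 1.645
Margin = z* · SE = 1.645 · 0.01611 = 0.0265

CI: 0.468 ± 0.0265 = (0.441, 0.495)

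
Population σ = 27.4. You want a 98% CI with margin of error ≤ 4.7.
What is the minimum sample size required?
n ≥ 184

For margin E ≤ 4.7:
n ≥ (z* · σ / E)²
n ≥ (2.326 · 27.4 / 4.7)²
n ≥ 183.88

Minimum n = 184 (rounding up)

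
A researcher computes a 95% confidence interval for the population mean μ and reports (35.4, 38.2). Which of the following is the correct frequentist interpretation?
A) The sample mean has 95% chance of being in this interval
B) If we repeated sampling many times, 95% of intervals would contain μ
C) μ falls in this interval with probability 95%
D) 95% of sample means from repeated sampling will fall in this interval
B

A) Wrong — x̄ is observed and sits in the interval by construction.
B) Correct — this is the frequentist long-run coverage interpretation.
C) Wrong — μ is fixed; the randomness lives in the interval, not in μ.
D) Wrong — coverage applies to intervals containing μ, not to future x̄ values.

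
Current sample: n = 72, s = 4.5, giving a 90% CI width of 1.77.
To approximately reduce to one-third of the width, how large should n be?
n ≈ 648

CI width ∝ 1/√n
To reduce width by factor 3, need √n to grow by 3 → need 3² = 9 times as many samples.

Current: n = 72, width = 1.77
New: n = 648, width ≈ 0.58

Width reduced by factor of 1.77/0.58 = 3.05.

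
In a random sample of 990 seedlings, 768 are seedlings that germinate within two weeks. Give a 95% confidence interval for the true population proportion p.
(0.750, 0.802)

Proportion CI:
p̂ = 768/990 = 0.77576
SE = √(p̂(1-p̂)/n) = √(0.77576 · 0.22424 / 990) = 0.01326

z* = 1.960
Margin = z* · SE = 1.960 · 0.01326 = 0.0260

CI: 0.77576 ± 0.0260 = (0.750, 0.802)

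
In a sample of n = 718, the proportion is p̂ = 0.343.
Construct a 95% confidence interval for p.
(0.308, 0.378)

Proportion CI:
SE = √(p̂(1-p̂)/n) = √(0.343 · 0.657 / 718) = 0.01772

z* = 1.960
Margin = z* · SE = 1.960 · 0.01772 = 0.0347

CI: 0.343 ± 0.0347 = (0.308, 0.378)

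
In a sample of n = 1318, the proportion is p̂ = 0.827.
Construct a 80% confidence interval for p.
(0.814, 0.840)

Proportion CI:
SE = √(p̂(1-p̂)/n) = √(0.827 · 0.173 / 1318) = 0.01042

z* = 1.282
Margin = z* · SE = 1.282 · 0.01042 = 0.0134

CI: 0.827 ± 0.0134 = (0.814, 0.840)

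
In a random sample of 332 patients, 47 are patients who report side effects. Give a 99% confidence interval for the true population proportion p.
(0.092, 0.191)

Proportion CI:
p̂ = 47/332 = 0.14157
SE = √(p̂(1-p̂)/n) = √(0.14157 · 0.85843 / 332) = 0.01913

z* = 2.576
Margin = z* · SE = 2.576 · 0.01913 = 0.0493

CI: 0.14157 ± 0.0493 = (0.092, 0.191)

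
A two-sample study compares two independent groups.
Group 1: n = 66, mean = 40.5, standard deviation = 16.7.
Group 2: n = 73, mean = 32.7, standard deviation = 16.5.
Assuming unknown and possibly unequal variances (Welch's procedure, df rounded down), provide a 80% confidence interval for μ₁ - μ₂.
(4.17, 11.43)

Difference: x̄₁ - x̄₂ = 7.80
SE = √(s₁²/n₁ + s₂²/n₂) = √(16.7²/66 + 16.5²/73) = 2.8205
df = 135.25 → 135 (Welch–Satterthwaite, rounded down)
t* = 1.288

CI: 7.80 ± 1.288 · 2.8205 = 7.80 ± 3.63 = (4.17, 11.43)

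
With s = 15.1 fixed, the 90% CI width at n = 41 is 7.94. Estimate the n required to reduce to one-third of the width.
n ≈ 369

CI width ∝ 1/√n
To reduce width by factor 3, need √n to grow by 3 → need 3² = 9 times as many samples.

Current: n = 41, width = 7.94
New: n = 369, width ≈ 2.59

Width reduced by factor of 7.94/2.59 = 3.07.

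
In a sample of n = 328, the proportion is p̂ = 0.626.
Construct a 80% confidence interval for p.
(0.592, 0.660)

Proportion CI:
SE = √(p̂(1-p̂)/n) = √(0.626 · 0.374 / 328) = 0.02672

z* = 1.282
Margin = z* · SE = 1.282 · 0.02672 = 0.0343

CI: 0.626 ± 0.0343 = (0.592, 0.660)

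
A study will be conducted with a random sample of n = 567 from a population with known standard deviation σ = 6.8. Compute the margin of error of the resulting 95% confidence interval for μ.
Margin of error = 0.56

Margin of error = z* · σ/√n
= 1.960 · 6.8/√567
= 1.960 · 6.8/23.8118
= 0.56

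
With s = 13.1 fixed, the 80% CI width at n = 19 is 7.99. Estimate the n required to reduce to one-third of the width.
n ≈ 171

CI width ∝ 1/√n
To reduce width by factor 3, need √n to grow by 3 → need 3² = 9 times as many samples.

Current: n = 19, width = 7.99
New: n = 171, width ≈ 2.58

Width reduced by factor of 7.99/2.58 = 3.10.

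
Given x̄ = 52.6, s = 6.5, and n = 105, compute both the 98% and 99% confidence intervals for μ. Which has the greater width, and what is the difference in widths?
99% CI is wider by 0.33

df = 104
98% CI: t* = 2.363, (51.10, 54.10), width = 2 · t* · s/√n = 3.00
99% CI: t* = 2.624, (50.94, 54.26), width = 2 · t* · s/√n = 3.33

The 99% CI is wider by 3.33 - 3.00 = 0.33.
Higher confidence requires a wider interval.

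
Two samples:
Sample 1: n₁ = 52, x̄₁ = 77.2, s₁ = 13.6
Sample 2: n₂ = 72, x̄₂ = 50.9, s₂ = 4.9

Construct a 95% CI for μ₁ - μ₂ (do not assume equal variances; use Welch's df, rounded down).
(22.36, 30.24)

Difference: x̄₁ - x̄₂ = 26.30
SE = √(s₁²/n₁ + s₂²/n₂) = √(13.6²/52 + 4.9²/72) = 1.9724
df = 60.63 → 60 (Welch–Satterthwaite, rounded down)
t* = 2.000

CI: 26.30 ± 2.000 · 1.9724 = 26.30 ± 3.94 = (22.36, 30.24)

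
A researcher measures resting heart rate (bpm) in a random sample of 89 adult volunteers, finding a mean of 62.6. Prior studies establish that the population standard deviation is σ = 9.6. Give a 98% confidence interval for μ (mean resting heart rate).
(60.23, 64.97)

z-interval (σ known):
z* = 2.326 for 98% confidence

Margin of error = z* · σ/√n = 2.326 · 9.6/√89 = 2.37

CI: (62.6 - 2.37, 62.6 + 2.37) = (60.23, 64.97)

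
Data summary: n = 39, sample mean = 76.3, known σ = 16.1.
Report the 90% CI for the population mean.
(72.06, 80.54)

z-interval (σ known):
z* = 1.645 for 90% confidence

Margin of error = z* · σ/√n = 1.645 · 16.1/√39 = 4.24

CI: (76.3 - 4.24, 76.3 + 4.24) = (72.06, 80.54)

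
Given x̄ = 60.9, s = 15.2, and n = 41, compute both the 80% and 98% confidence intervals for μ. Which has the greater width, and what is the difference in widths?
98% CI is wider by 5.31

df = 40
80% CI: t* = 1.303, (57.81, 63.99), width = 2 · t* · s/√n = 6.19
98% CI: t* = 2.423, (55.15, 66.65), width = 2 · t* · s/√n = 11.50

The 98% CI is wider by 11.50 - 6.19 = 5.31.
Higher confidence requires a wider interval.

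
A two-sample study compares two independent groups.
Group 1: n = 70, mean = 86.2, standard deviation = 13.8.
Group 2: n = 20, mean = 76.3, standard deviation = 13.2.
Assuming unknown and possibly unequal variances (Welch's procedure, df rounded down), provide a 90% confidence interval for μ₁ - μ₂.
(4.17, 15.63)

Difference: x̄₁ - x̄₂ = 9.90
SE = √(s₁²/n₁ + s₂²/n₂) = √(13.8²/70 + 13.2²/20) = 3.3812
df = 31.86 → 31 (Welch–Satterthwaite, rounded down)
t* = 1.696

CI: 9.90 ± 1.696 · 3.3812 = 9.90 ± 5.73 = (4.17, 15.63)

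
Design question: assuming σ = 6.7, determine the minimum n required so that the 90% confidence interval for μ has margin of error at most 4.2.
n ≥ 7

For margin E ≤ 4.2:
n ≥ (z* · σ / E)²
n ≥ (1.645 · 6.7 / 4.2)²
n ≥ 6.89

Minimum n = 7 (rounding up)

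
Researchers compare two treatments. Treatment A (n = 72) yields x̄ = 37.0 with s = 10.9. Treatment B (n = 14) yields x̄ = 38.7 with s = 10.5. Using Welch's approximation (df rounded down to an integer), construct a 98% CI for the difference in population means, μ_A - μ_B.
(-9.58, 6.18)

Difference: x̄₁ - x̄₂ = -1.70
SE = √(s₁²/n₁ + s₂²/n₂) = √(10.9²/72 + 10.5²/14) = 3.0863
df = 18.87 → 18 (Welch–Satterthwaite, rounded down)
t* = 2.552

CI: -1.70 ± 2.552 · 3.0863 = -1.70 ± 7.88 = (-9.58, 6.18)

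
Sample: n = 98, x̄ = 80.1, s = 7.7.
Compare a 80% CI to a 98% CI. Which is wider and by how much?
98% CI is wider by 1.67

df = 97
80% CI: t* = 1.290, (79.10, 81.10), width = 2 · t* · s/√n = 2.01
98% CI: t* = 2.365, (78.26, 81.94), width = 2 · t* · s/√n = 3.68

The 98% CI is wider by 3.68 - 2.01 = 1.67.
Higher confidence requires a wider interval.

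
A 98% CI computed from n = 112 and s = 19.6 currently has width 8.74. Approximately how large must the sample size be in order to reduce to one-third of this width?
n ≈ 1008

CI width ∝ 1/√n
To reduce width by factor 3, need √n to grow by 3 → need 3² = 9 times as many samples.

Current: n = 112, width = 8.74
New: n = 1008, width ≈ 2.88

Width reduced by factor of 8.74/2.88 = 3.03.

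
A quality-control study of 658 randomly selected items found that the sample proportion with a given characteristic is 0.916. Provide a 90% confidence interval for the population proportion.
(0.898, 0.934)

Proportion CI:
SE = √(p̂(1-p̂)/n) = √(0.916 · 0.084 / 658) = 0.01081

z* = 1.645
Margin = z* · SE = 1.645 · 0.01081 = 0.0178

CI: 0.916 ± 0.0178 = (0.898, 0.934)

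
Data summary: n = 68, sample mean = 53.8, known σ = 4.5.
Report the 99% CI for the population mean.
(52.39, 55.21)

z-interval (σ known):
z* = 2.576 for 99% confidence

Margin of error = z* · σ/√n = 2.576 · 4.5/√68 = 1.41

CI: (53.8 - 1.41, 53.8 + 1.41) = (52.39, 55.21)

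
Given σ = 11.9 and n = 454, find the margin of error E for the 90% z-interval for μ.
Margin of error = 0.92

Margin of error = z* · σ/√n
= 1.645 · 11.9/√454
= 1.645 · 11.9/21.3073
= 0.92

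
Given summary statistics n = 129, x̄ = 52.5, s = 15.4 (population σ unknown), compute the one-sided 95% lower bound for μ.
μ ≥ 50.25

Lower bound (one-sided):
t* = 1.657 (one-sided for 95%)
Lower bound = x̄ - t* · s/√n = 52.5 - 1.657 · 15.4/√129 = 50.25

We are 95% confident that μ ≥ 50.25.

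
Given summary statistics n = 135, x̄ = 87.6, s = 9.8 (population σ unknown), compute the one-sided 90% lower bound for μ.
μ ≥ 86.51

Lower bound (one-sided):
t* = 1.288 (one-sided for 90%)
Lower bound = x̄ - t* · s/√n = 87.6 - 1.288 · 9.8/√135 = 86.51

We are 90% confident that μ ≥ 86.51.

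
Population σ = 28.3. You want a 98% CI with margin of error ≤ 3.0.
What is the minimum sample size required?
n ≥ 482

For margin E ≤ 3.0:
n ≥ (z* · σ / E)²
n ≥ (2.326 · 28.3 / 3.0)²
n ≥ 481.45

Minimum n = 482 (rounding up)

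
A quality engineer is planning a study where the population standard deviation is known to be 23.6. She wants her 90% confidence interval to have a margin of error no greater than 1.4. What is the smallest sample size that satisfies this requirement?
n ≥ 769

For margin E ≤ 1.4:
n ≥ (z* · σ / E)²
n ≥ (1.645 · 23.6 / 1.4)²
n ≥ 768.95

Minimum n = 769 (rounding up)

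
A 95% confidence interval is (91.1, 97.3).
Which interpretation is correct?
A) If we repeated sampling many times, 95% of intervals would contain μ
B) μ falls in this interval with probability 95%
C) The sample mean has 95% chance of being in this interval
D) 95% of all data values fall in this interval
A

A) Correct — this is the frequentist long-run coverage interpretation.
B) Wrong — μ is fixed; the randomness lives in the interval, not in μ.
C) Wrong — x̄ is observed and sits in the interval by construction.
D) Wrong — a CI is about the parameter μ, not individual data values.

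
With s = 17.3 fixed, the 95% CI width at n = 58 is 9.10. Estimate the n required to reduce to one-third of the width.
n ≈ 522

CI width ∝ 1/√n
To reduce width by factor 3, need √n to grow by 3 → need 3² = 9 times as many samples.

Current: n = 58, width = 9.10
New: n = 522, width ≈ 2.98

Width reduced by factor of 9.10/2.98 = 3.05.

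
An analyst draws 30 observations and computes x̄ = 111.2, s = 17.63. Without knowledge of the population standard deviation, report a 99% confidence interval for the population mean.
(102.33, 120.07)

t-interval (σ unknown):
df = n - 1 = 29
t* = 2.756 for 99% confidence

Margin of error = t* · s/√n = 2.756 · 17.63/√30 = 8.87

CI: (102.33, 120.07)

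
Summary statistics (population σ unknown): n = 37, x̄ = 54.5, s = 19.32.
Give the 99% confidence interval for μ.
(45.86, 63.14)

t-interval (σ unknown):
df = n - 1 = 36
t* = 2.719 for 99% confidence

Margin of error = t* · s/√n = 2.719 · 19.32/√37 = 8.64

CI: (45.86, 63.14)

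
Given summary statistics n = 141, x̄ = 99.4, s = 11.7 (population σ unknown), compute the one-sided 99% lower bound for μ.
μ ≥ 97.08

Lower bound (one-sided):
t* = 2.353 (one-sided for 99%)
Lower bound = x̄ - t* · s/√n = 99.4 - 2.353 · 11.7/√141 = 97.08

We are 99% confident that μ ≥ 97.08.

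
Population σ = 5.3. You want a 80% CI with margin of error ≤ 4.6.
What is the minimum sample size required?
n ≥ 3

For margin E ≤ 4.6:
n ≥ (z* · σ / E)²
n ≥ (1.282 · 5.3 / 4.6)²
n ≥ 2.18

Minimum n = 3 (rounding up)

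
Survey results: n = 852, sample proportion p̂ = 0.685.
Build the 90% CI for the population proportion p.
(0.659, 0.711)

Proportion CI:
SE = √(p̂(1-p̂)/n) = √(0.685 · 0.315 / 852) = 0.01591

z* = 1.645
Margin = z* · SE = 1.645 · 0.01591 = 0.0262

CI: 0.685 ± 0.0262 = (0.659, 0.711)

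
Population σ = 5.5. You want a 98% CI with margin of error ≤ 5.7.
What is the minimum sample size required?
n ≥ 6

For margin E ≤ 5.7:
n ≥ (z* · σ / E)²
n ≥ (2.326 · 5.5 / 5.7)²
n ≥ 5.04

Minimum n = 6 (rounding up)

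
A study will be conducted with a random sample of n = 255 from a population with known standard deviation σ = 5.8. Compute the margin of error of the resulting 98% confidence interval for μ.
Margin of error = 0.84

Margin of error = z* · σ/√n
= 2.326 · 5.8/√255
= 2.326 · 5.8/15.9687
= 0.84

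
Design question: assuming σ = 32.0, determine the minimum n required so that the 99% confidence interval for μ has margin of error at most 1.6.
n ≥ 2655

For margin E ≤ 1.6:
n ≥ (z* · σ / E)²
n ≥ (2.576 · 32.0 / 1.6)²
n ≥ 2654.31

Minimum n = 2655 (rounding up)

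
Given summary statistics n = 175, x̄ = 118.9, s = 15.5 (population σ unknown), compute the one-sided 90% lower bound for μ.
μ ≥ 117.39

Lower bound (one-sided):
t* = 1.286 (one-sided for 90%)
Lower bound = x̄ - t* · s/√n = 118.9 - 1.286 · 15.5/√175 = 117.39

We are 90% confident that μ ≥ 117.39.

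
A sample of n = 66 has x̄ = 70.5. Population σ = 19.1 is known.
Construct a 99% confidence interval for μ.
(64.44, 76.56)

z-interval (σ known):
z* = 2.576 for 99% confidence

Margin of error = z* · σ/√n = 2.576 · 19.1/√66 = 6.06

CI: (70.5 - 6.06, 70.5 + 6.06) = (64.44, 76.56)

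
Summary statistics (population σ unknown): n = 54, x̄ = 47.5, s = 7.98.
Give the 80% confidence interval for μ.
(46.09, 48.91)

t-interval (σ unknown):
df = n - 1 = 53
t* = 1.298 for 80% confidence

Margin of error = t* · s/√n = 1.298 · 7.98/√54 = 1.41

CI: (46.09, 48.91)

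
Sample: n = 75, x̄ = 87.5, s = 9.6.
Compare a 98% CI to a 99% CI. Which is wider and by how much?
99% CI is wider by 0.59

df = 74
98% CI: t* = 2.378, (84.86, 90.14), width = 2 · t* · s/√n = 5.27
99% CI: t* = 2.644, (84.57, 90.43), width = 2 · t* · s/√n = 5.86

The 99% CI is wider by 5.86 - 5.27 = 0.59.
Higher confidence requires a wider interval.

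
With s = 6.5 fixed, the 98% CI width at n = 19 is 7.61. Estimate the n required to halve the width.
n ≈ 76

CI width ∝ 1/√n
To reduce width by factor 2, need √n to grow by 2 → need 2² = 4 times as many samples.

Current: n = 19, width = 7.61
New: n = 76, width ≈ 3.54

Width reduced by factor of 7.61/3.54 = 2.15.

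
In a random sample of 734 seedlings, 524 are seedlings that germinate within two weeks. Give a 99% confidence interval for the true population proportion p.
(0.671, 0.757)

Proportion CI:
p̂ = 524/734 = 0.71390
SE = √(p̂(1-p̂)/n) = √(0.71390 · 0.28610 / 734) = 0.01668

z* = 2.576
Margin = z* · SE = 2.576 · 0.01668 = 0.0430

CI: 0.71390 ± 0.0430 = (0.671, 0.757)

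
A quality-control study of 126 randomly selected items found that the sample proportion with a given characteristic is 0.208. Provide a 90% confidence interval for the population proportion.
(0.149, 0.267)

Proportion CI:
SE = √(p̂(1-p̂)/n) = √(0.208 · 0.792 / 126) = 0.03616

z* = 1.645
Margin = z* · SE = 1.645 · 0.03616 = 0.0595

CI: 0.208 ± 0.0595 = (0.149, 0.267)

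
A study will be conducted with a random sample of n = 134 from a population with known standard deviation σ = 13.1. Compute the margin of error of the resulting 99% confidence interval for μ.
Margin of error = 2.92

Margin of error = z* · σ/√n
= 2.576 · 13.1/√134
= 2.576 · 13.1/11.5758
= 2.92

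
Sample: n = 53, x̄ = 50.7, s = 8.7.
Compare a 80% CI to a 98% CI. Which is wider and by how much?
98% CI is wider by 2.64

df = 52
80% CI: t* = 1.298, (49.15, 52.25), width = 2 · t* · s/√n = 3.10
98% CI: t* = 2.400, (47.83, 53.57), width = 2 · t* · s/√n = 5.74

The 98% CI is wider by 5.74 - 3.10 = 2.64.
Higher confidence requires a wider interval.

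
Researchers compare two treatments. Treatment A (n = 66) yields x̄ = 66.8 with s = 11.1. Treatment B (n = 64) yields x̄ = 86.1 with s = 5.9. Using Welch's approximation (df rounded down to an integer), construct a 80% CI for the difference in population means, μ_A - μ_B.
(-21.30, -17.30)

Difference: x̄₁ - x̄₂ = -19.30
SE = √(s₁²/n₁ + s₂²/n₂) = √(11.1²/66 + 5.9²/64) = 1.5527
df = 99.66 → 99 (Welch–Satterthwaite, rounded down)
t* = 1.290

CI: -19.30 ± 1.290 · 1.5527 = -19.30 ± 2.00 = (-21.30, -17.30)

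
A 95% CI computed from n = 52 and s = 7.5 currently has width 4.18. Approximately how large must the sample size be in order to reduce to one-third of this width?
n ≈ 468

CI width ∝ 1/√n
To reduce width by factor 3, need √n to grow by 3 → need 3² = 9 times as many samples.

Current: n = 52, width = 4.18
New: n = 468, width ≈ 1.36

Width reduced by factor of 4.18/1.36 = 3.07.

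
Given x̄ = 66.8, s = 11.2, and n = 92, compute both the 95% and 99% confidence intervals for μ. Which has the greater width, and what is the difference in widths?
99% CI is wider by 1.50

df = 91
95% CI: t* = 1.986, (64.48, 69.12), width = 2 · t* · s/√n = 4.64
99% CI: t* = 2.631, (63.73, 69.87), width = 2 · t* · s/√n = 6.14

The 99% CI is wider by 6.14 - 4.64 = 1.50.
Higher confidence requires a wider interval.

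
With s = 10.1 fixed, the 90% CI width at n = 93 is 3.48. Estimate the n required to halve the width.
n ≈ 372

CI width ∝ 1/√n
To reduce width by factor 2, need √n to grow by 2 → need 2² = 4 times as many samples.

Current: n = 93, width = 3.48
New: n = 372, width ≈ 1.73

Width reduced by factor of 3.48/1.73 = 2.01.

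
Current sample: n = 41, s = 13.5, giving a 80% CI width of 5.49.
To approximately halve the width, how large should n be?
n ≈ 164

CI width ∝ 1/√n
To reduce width by factor 2, need √n to grow by 2 → need 2² = 4 times as many samples.

Current: n = 41, width = 5.49
New: n = 164, width ≈ 2.71

Width reduced by factor of 5.49/2.71 = 2.03.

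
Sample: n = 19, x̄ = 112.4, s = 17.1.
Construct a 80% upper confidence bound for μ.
μ ≤ 115.78

Upper bound (one-sided):
t* = 0.862 (one-sided for 80%)
Upper bound = x̄ + t* · s/√n = 112.4 + 0.862 · 17.1/√19 = 115.78

We are 80% confident that μ ≤ 115.78.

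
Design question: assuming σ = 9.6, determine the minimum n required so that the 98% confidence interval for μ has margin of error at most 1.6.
n ≥ 195

For margin E ≤ 1.6:
n ≥ (z* · σ / E)²
n ≥ (2.326 · 9.6 / 1.6)²
n ≥ 194.77

Minimum n = 195 (rounding up)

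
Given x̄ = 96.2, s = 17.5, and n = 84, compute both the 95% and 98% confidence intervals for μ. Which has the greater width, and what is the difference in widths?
98% CI is wider by 1.46

df = 83
95% CI: t* = 1.989, (92.40, 100.00), width = 2 · t* · s/√n = 7.60
98% CI: t* = 2.372, (91.67, 100.73), width = 2 · t* · s/√n = 9.06

The 98% CI is wider by 9.06 - 7.60 = 1.46.
Higher confidence requires a wider interval.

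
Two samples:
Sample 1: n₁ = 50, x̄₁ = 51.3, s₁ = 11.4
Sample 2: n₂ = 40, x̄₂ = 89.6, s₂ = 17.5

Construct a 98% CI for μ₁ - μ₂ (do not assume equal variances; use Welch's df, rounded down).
(-45.94, -30.66)

Difference: x̄₁ - x̄₂ = -38.30
SE = √(s₁²/n₁ + s₂²/n₂) = √(11.4²/50 + 17.5²/40) = 3.2024
df = 64.10 → 64 (Welch–Satterthwaite, rounded down)
t* = 2.386

CI: -38.30 ± 2.386 · 3.2024 = -38.30 ± 7.64 = (-45.94, -30.66)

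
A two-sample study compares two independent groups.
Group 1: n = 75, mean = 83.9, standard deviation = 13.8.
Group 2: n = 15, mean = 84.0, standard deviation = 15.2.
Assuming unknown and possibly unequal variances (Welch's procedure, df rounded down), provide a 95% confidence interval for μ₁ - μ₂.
(-9.00, 8.80)

Difference: x̄₁ - x̄₂ = -0.10
SE = √(s₁²/n₁ + s₂²/n₂) = √(13.8²/75 + 15.2²/15) = 4.2358
df = 18.90 → 18 (Welch–Satterthwaite, rounded down)
t* = 2.101

CI: -0.10 ± 2.101 · 4.2358 = -0.10 ± 8.90 = (-9.00, 8.80)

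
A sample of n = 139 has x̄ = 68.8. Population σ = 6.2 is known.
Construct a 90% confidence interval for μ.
(67.93, 69.67)

z-interval (σ known):
z* = 1.645 for 90% confidence

Margin of error = z* · σ/√n = 1.645 · 6.2/√139 = 0.87

CI: (68.8 - 0.87, 68.8 + 0.87) = (67.93, 69.67)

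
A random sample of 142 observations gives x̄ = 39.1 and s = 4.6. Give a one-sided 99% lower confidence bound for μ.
μ ≥ 38.19

Lower bound (one-sided):
t* = 2.353 (one-sided for 99%)
Lower bound = x̄ - t* · s/√n = 39.1 - 2.353 · 4.6/√142 = 38.19

We are 99% confident that μ ≥ 38.19.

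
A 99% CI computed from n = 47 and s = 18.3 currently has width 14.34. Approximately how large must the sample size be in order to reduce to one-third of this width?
n ≈ 423

CI width ∝ 1/√n
To reduce width by factor 3, need √n to grow by 3 → need 3² = 9 times as many samples.

Current: n = 47, width = 14.34
New: n = 423, width ≈ 4.61

Width reduced by factor of 14.34/4.61 = 3.11.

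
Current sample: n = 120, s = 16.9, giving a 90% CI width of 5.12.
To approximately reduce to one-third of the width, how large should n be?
n ≈ 1080

CI width ∝ 1/√n
To reduce width by factor 3, need √n to grow by 3 → need 3² = 9 times as many samples.

Current: n = 120, width = 5.12
New: n = 1080, width ≈ 1.69

Width reduced by factor of 5.12/1.69 = 3.03.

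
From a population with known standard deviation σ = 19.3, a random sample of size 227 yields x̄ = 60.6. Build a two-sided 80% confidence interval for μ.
(58.96, 62.24)

z-interval (σ known):
z* = 1.282 for 80% confidence

Margin of error = z* · σ/√n = 1.282 · 19.3/√227 = 1.64

CI: (60.6 - 1.64, 60.6 + 1.64) = (58.96, 62.24)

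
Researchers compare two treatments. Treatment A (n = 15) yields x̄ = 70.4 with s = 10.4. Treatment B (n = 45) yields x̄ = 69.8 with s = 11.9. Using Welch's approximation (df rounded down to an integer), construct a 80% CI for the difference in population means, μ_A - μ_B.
(-3.63, 4.83)

Difference: x̄₁ - x̄₂ = 0.60
SE = √(s₁²/n₁ + s₂²/n₂) = √(10.4²/15 + 11.9²/45) = 3.2183
df = 27.24 → 27 (Welch–Satterthwaite, rounded down)
t* = 1.314

CI: 0.60 ± 1.314 · 3.2183 = 0.60 ± 4.23 = (-3.63, 4.83)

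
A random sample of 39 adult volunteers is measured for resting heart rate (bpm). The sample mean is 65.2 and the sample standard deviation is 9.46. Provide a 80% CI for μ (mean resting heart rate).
(63.22, 67.18)

t-interval (σ unknown):
df = n - 1 = 38
t* = 1.304 for 80% confidence

Margin of error = t* · s/√n = 1.304 · 9.46/√39 = 1.98

CI: (63.22, 67.18)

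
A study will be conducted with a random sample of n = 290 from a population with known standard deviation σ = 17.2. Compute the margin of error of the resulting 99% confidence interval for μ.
Margin of error = 2.60

Margin of error = z* · σ/√n
= 2.576 · 17.2/√290
= 2.576 · 17.2/17.0294
= 2.60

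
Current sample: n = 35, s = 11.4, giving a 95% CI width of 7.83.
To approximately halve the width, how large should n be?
n ≈ 140

CI width ∝ 1/√n
To reduce width by factor 2, need √n to grow by 2 → need 2² = 4 times as many samples.

Current: n = 35, width = 7.83
New: n = 140, width ≈ 3.81

Width reduced by factor of 7.83/3.81 = 2.06.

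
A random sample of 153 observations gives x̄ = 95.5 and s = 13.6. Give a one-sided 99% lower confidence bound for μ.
μ ≥ 92.92

Lower bound (one-sided):
t* = 2.351 (one-sided for 99%)
Lower bound = x̄ - t* · s/√n = 95.5 - 2.351 · 13.6/√153 = 92.92

We are 99% confident that μ ≥ 92.92.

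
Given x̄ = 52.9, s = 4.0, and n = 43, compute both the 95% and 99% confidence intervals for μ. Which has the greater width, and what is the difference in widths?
99% CI is wider by 0.83

df = 42
95% CI: t* = 2.018, (51.67, 54.13), width = 2 · t* · s/√n = 2.46
99% CI: t* = 2.698, (51.25, 54.55), width = 2 · t* · s/√n = 3.29

The 99% CI is wider by 3.29 - 2.46 = 0.83.
Higher confidence requires a wider interval.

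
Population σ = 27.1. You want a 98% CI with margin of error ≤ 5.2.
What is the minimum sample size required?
n ≥ 147

For margin E ≤ 5.2:
n ≥ (z* · σ / E)²
n ≥ (2.326 · 27.1 / 5.2)²
n ≥ 146.94

Minimum n = 147 (rounding up)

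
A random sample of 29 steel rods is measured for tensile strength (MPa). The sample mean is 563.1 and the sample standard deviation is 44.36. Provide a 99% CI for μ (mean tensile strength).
(540.34, 585.86)

t-interval (σ unknown):
df = n - 1 = 28
t* = 2.763 for 99% confidence

Margin of error = t* · s/√n = 2.763 · 44.36/√29 = 22.76

CI: (540.34, 585.86)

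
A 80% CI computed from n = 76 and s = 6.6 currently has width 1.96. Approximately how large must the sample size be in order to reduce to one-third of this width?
n ≈ 684

CI width ∝ 1/√n
To reduce width by factor 3, need √n to grow by 3 → need 3² = 9 times as many samples.

Current: n = 76, width = 1.96
New: n = 684, width ≈ 0.65

Width reduced by factor of 1.96/0.65 = 3.02.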